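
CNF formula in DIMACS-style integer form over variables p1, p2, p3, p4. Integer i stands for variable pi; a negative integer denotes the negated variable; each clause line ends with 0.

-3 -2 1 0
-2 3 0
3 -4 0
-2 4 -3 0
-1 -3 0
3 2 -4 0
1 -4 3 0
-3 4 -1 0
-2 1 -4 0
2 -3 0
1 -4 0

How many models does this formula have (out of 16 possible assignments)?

2

Satisfying assignments:
  p1=F p2=F p3=F p4=F
  p1=T p2=F p3=F p4=F
That's 2 in total.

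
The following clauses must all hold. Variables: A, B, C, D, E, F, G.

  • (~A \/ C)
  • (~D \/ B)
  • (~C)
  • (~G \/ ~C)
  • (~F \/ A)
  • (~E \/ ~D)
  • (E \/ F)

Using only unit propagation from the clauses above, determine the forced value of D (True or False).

False

Unit clause (~C) sets C = False.
(C \/ ~A) with C = False leaves only ~A, so A = False.
In (~F \/ A), A is now false; ~F must hold, so F = False.
(E \/ F): since F = False, the clause reduces to (E). E = True.
From (~E \/ ~D) and E = True: D = False.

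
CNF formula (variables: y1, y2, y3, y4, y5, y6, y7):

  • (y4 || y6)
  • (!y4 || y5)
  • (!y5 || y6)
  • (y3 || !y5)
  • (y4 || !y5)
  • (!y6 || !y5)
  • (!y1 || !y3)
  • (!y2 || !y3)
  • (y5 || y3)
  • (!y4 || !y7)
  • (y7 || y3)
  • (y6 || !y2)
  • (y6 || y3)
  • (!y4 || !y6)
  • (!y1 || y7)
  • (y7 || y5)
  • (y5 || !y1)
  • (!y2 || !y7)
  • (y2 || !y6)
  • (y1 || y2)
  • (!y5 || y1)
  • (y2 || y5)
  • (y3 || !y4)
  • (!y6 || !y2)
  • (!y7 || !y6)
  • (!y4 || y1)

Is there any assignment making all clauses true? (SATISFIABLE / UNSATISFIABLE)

y5 = True:
  propagation gives y6=True; an empty clause results — contradiction.
y5 = False:
  propagation gives y4=False, y6=True, y3=True, y1=False; an empty clause results — contradiction.
Every branch closes, so no satisfying assignment exists.

UNSATISFIABLE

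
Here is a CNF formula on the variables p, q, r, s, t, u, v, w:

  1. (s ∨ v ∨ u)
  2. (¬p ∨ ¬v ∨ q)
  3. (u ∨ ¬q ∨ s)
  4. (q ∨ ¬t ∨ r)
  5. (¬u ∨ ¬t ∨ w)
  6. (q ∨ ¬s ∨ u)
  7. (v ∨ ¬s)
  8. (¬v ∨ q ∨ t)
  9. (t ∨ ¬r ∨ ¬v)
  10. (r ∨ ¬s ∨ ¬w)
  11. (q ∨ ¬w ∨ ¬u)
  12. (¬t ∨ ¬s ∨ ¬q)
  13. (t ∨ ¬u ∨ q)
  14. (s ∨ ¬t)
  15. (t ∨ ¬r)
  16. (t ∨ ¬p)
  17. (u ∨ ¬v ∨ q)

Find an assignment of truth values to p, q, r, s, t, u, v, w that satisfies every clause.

p=False, q=True, r=False, s=False, t=False, u=True, v=False, w=False

Check each clause:
  1. (s ∨ u ∨ v) — u is true.
  2. (q ∨ ¬p ∨ ¬v) — ¬v is true.
  3. (u ∨ ¬q ∨ s) — u is true.
  4. (¬t ∨ q ∨ r) — q is true.
  5. (w ∨ ¬u ∨ ¬t) — ¬t is true.
  6. (¬s ∨ u ∨ q) — q is true.
  7. (¬s ∨ v) — ¬s is true.
  8. (¬v ∨ q ∨ t) — ¬v is true.
  9. (¬v ∨ ¬r ∨ t) — ¬v is true.
  10. (r ∨ ¬s ∨ ¬w) — ¬w is true.
  11. (¬w ∨ ¬u ∨ q) — ¬w is true.
  12. (¬q ∨ ¬t ∨ ¬s) — ¬t is true.
  13. (q ∨ ¬u ∨ t) — q is true.
  14. (s ∨ ¬t) — ¬t is true.
  15. (¬r ∨ t) — ¬r is true.
  16. (¬p ∨ t) — ¬p is true.
  17. (u ∨ q ∨ ¬v) — ¬v is true.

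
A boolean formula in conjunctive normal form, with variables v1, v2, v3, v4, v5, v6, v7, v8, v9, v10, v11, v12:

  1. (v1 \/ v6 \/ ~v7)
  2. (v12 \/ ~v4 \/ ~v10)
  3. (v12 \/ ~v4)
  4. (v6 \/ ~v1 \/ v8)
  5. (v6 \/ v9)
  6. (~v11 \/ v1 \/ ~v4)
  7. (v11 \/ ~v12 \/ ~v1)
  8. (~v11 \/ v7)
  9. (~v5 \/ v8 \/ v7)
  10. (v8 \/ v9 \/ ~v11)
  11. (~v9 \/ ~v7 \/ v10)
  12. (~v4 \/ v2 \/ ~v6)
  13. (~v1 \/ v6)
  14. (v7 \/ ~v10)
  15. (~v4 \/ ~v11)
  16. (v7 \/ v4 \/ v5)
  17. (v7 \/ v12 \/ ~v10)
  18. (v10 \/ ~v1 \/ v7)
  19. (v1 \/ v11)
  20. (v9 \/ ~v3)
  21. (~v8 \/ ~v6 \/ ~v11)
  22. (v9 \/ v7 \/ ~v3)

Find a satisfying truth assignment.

v1=True, v2=True, v3=False, v4=False, v5=True, v6=True, v7=True, v8=True, v9=False, v10=True, v11=False, v12=False

v2 occurs only positively in the remaining clauses — set v2 = True.
v3 occurs only negated in the remaining clauses — set v3 = False.
Branch on v1: take v1 = True.
  then v6 is forced to True.
Try v4 = False.
Branch on v5: take v5 = True.
The remaining clauses are satisfied by v7 = True, v8 = True, v9 = False, v10 = True, v11 = False, v12 = False.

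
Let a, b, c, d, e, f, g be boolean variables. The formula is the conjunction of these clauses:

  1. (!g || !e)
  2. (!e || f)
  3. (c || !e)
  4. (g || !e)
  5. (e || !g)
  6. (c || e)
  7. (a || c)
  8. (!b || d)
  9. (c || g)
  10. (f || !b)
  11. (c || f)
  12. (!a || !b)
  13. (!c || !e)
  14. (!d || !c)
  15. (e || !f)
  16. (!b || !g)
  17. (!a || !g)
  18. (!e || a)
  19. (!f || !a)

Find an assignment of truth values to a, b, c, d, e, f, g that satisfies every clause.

b occurs only negated in the remaining clauses — set b = False.
Try a = True.
  then g is forced to False.
  then e is forced to False.
  then c is forced to True.
  then d is forced to False.
  then f is forced to False.

a = 1  b = 0  c = 1  d = 0  e = 0  f = 0  g = 0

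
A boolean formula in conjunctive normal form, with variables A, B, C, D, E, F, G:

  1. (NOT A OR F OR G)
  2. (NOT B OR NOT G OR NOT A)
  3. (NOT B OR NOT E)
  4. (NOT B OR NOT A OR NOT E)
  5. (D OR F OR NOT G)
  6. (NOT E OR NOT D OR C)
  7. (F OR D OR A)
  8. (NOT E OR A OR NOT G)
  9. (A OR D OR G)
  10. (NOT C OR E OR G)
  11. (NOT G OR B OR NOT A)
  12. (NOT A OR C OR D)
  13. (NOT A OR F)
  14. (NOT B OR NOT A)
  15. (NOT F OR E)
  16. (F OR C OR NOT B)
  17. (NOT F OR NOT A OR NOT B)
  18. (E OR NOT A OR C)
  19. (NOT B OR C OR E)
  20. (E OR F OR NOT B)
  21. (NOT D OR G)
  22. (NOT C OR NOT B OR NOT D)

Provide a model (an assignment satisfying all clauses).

A = False, B = False, C = False, D = True, E = False, F = False, G = True

Try A = False.
Set B = False and propagate.
The remaining clauses are satisfied by C = False, D = True, E = False, F = False, G = True.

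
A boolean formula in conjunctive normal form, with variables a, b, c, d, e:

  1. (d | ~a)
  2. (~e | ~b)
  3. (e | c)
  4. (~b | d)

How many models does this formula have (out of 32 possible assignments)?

Split on b, then d.
  b=T, d=T: remaining (a,c,e) ∈ {(F,T,F); (T,T,F)} — 2.
  b=T, d=F: a clause becomes empty — 0.
  b=F, d=T: a free; 3 ways for (c,e) × 2^1 = 6.
  b=F, d=F: remaining (a,c,e) ∈ {(F,F,T); (F,T,F); (F,T,T)} — 3.
Total: 2 + 0 + 6 + 3 = 11.

11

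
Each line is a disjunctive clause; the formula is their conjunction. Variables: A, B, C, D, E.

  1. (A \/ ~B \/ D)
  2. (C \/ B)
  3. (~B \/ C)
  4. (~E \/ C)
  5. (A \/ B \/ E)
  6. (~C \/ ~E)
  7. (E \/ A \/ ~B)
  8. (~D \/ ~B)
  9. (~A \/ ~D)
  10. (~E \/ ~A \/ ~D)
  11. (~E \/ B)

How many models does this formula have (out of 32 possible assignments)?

2

Satisfying assignments:
  A=1 B=0 C=1 D=0 E=0
  A=1 B=1 C=1 D=0 E=0
Count: 2.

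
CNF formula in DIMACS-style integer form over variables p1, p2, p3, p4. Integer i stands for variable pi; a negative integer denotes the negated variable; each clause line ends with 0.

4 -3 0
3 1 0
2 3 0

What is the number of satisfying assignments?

6

Satisfying assignments:
  p1=F p2=F p3=T p4=T
  p1=F p2=T p3=T p4=T
  p1=T p2=F p3=T p4=T
  p1=T p2=T p3=F p4=F
  p1=T p2=T p3=F p4=T
  p1=T p2=T p3=T p4=T
Count: 6.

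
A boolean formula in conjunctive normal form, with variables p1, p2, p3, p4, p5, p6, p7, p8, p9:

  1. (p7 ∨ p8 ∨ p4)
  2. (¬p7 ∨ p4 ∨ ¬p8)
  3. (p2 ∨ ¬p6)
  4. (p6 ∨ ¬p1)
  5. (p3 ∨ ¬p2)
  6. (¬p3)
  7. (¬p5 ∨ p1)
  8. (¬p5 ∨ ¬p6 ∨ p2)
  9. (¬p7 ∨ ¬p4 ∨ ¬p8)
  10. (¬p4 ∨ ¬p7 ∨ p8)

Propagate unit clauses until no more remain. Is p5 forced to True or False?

Unit clause (¬p3) sets p3 = False.
In (p3 ∨ ¬p2), p3 is now false; ¬p2 must hold, so p2 = False.
From (p2 ∨ ¬p6) and p2 = False: p6 = False.
(¬p1 ∨ p6): since p6 = False, the clause reduces to (¬p1). p1 = False.
(¬p5 ∨ p1): since p1 = False, the clause reduces to (¬p5). p5 = False.

False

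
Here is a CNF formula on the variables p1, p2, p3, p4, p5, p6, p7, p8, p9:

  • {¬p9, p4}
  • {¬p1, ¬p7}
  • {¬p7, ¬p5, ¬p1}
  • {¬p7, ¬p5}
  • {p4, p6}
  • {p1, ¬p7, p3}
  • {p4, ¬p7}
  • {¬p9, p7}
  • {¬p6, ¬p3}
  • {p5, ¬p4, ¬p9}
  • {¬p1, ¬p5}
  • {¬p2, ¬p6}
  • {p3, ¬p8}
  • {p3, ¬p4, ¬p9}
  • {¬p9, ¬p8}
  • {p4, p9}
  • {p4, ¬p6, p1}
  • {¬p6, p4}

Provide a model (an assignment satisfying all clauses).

p2 occurs only negated in the remaining clauses — set p2 = False.
Set p1 = False and propagate.
Branch on p3: take p3 = True.
  then p6 is forced to False.
  then p4 is forced to True.
Set p5 = True and propagate.
  then p7 is forced to False.
  then p9 is forced to False.
p8 is now unconstrained; take p8 = True.

p1=F, p2=F, p3=T, p4=T, p5=T, p6=F, p7=F, p8=T, p9=F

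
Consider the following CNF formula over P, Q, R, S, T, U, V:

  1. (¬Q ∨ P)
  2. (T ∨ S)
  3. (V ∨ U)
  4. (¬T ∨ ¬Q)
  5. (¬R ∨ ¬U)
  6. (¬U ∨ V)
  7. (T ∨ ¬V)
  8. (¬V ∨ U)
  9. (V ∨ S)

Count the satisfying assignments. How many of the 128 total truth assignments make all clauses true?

The models are:
  P=0 Q=0 R=0 S=0 T=1 U=1 V=1
  P=0 Q=0 R=0 S=1 T=1 U=1 V=1
  P=1 Q=0 R=0 S=0 T=1 U=1 V=1
  P=1 Q=0 R=0 S=1 T=1 U=1 V=1
That's 4 in total.

4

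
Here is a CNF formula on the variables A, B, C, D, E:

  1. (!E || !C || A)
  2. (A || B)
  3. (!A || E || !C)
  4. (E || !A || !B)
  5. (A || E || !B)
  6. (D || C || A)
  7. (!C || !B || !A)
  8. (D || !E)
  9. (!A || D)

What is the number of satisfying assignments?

5

The models are:
  A=F B=T C=F D=T E=T
  A=T B=F C=F D=T E=F
  A=T B=F C=F D=T E=T
  A=T B=F C=T D=T E=T
  A=T B=T C=F D=T E=T
That's 5 in total.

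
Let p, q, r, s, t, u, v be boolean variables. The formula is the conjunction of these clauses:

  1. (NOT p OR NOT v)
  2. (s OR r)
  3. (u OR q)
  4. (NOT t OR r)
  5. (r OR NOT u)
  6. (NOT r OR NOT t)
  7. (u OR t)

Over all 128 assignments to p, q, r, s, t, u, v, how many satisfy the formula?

12

Case analysis on r and t:
  r=T, t=T: a clause becomes empty — 0.
  r=T, t=F: q, s free; 3 ways for (p,u,v) × 2^2 = 12.
  r=F, t=T: a clause becomes empty — 0.
  r=F, t=F: a clause becomes empty — 0.
Total: 0 + 12 + 0 + 0 = 12.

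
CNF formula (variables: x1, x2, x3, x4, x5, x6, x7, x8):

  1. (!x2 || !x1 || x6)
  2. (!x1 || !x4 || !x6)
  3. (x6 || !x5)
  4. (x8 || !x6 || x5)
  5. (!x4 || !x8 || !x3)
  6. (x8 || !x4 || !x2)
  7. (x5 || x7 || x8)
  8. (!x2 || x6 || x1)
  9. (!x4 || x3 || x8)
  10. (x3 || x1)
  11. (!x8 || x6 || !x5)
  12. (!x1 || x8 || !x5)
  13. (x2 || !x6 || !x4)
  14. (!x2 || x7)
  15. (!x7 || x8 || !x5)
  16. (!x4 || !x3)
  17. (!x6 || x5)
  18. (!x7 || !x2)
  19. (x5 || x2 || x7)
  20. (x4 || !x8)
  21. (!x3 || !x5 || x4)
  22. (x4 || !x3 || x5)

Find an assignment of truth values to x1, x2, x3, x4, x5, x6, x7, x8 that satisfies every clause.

x1 = T, x2 = F, x3 = F, x4 = T, x5 = F, x6 = F, x7 = T, x8 = T

Check each clause:
  1. (!x1 || !x2 || x6) — !x2 is true.
  2. (!x4 || !x6 || !x1) — !x6 is true.
  3. (x6 || !x5) — !x5 is true.
  4. (x5 || !x6 || x8) — x8 is true.
  5. (!x8 || !x4 || !x3) — !x3 is true.
  6. (!x2 || x8 || !x4) — x8 is true.
  7. (x8 || x7 || x5) — x8 is true.
  8. (x6 || !x2 || x1) — x1 is true.
  9. (!x4 || x8 || x3) — x8 is true.
  10. (x3 || x1) — x1 is true.
  11. (!x5 || !x8 || x6) — !x5 is true.
  12. (x8 || !x5 || !x1) — x8 is true.
  13. (!x6 || !x4 || x2) — !x6 is true.
  14. (!x2 || x7) — !x2 is true.
  15. (!x5 || !x7 || x8) — x8 is true.
  16. (!x4 || !x3) — !x3 is true.
  17. (x5 || !x6) — !x6 is true.
  18. (!x7 || !x2) — !x2 is true.
  19. (x5 || x2 || x7) — x7 is true.
  20. (!x8 || x4) — x4 is true.
  21. (x4 || !x3 || !x5) — !x5 is true.
  22. (x5 || !x3 || x4) — !x3 is true.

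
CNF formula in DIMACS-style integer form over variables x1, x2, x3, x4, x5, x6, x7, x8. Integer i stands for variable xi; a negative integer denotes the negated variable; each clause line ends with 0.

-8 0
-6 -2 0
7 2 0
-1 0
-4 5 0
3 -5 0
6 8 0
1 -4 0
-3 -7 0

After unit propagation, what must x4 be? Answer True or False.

False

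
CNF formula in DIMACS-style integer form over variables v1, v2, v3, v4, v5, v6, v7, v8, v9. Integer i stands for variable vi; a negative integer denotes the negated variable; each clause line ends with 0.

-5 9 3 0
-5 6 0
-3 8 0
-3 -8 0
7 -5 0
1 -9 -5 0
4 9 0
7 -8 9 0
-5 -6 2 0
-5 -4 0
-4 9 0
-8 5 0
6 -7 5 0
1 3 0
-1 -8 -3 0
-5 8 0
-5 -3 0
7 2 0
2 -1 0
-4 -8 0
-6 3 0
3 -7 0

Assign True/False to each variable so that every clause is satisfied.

Pure literal: v2 appears only positively; assign v2 = True.
Set v1 = True and propagate.
Try v3 = False.
  then v6 is forced to False.
  then v5 is forced to False.
  then v8 is forced to False.
  then v7 is forced to False.
Branch on v4: take v4 = True.
  then v9 is forced to True.
Every clause has at least one true literal under this assignment.

v1 = True, v2 = True, v3 = False, v4 = True, v5 = False, v6 = False, v7 = False, v8 = False, v9 = True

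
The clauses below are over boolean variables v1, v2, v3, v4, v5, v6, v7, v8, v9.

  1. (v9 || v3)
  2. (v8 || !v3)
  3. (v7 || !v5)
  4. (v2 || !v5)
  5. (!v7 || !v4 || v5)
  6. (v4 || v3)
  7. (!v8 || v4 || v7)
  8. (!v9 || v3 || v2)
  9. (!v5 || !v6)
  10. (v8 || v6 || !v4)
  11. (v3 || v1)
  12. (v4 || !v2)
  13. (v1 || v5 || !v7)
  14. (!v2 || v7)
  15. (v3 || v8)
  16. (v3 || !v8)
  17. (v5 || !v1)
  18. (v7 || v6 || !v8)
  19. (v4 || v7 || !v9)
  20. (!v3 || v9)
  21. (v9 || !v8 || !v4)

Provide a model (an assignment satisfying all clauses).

v1=False, v2=False, v3=True, v4=True, v5=False, v6=True, v7=False, v8=True, v9=True

Check each clause:
  1. (v3 || v9) — v9 is true.
  2. (v8 || !v3) — v8 is true.
  3. (!v5 || v7) — !v5 is true.
  4. (!v5 || v2) — !v5 is true.
  5. (v5 || !v7 || !v4) — !v7 is true.
  6. (v4 || v3) — v3 is true.
  7. (v7 || !v8 || v4) — v4 is true.
  8. (v2 || v3 || !v9) — v3 is true.
  9. (!v5 || !v6) — !v5 is true.
  10. (v8 || v6 || !v4) — v8 is true.
  11. (v1 || v3) — v3 is true.
  12. (!v2 || v4) — v4 is true.
  13. (v5 || v1 || !v7) — !v7 is true.
  14. (!v2 || v7) — !v2 is true.
  15. (v8 || v3) — v8 is true.
  16. (v3 || !v8) — v3 is true.
  17. (!v1 || v5) — !v1 is true.
  18. (v7 || v6 || !v8) — v6 is true.
  19. (!v9 || v7 || v4) — v4 is true.
  20. (v9 || !v3) — v9 is true.
  21. (!v4 || !v8 || v9) — v9 is true.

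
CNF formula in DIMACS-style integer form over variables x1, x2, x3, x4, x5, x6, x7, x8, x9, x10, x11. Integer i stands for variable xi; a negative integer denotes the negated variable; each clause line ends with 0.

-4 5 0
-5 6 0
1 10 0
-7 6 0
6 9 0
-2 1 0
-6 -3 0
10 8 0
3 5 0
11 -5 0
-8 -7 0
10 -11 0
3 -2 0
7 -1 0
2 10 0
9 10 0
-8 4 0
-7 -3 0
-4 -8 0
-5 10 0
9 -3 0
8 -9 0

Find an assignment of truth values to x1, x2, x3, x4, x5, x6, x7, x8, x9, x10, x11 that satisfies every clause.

x1 = True, x2 = False, x3 = False, x4 = True, x5 = True, x6 = True, x7 = True, x8 = False, x9 = False, x10 = True, x11 = True

x10 occurs only positively in the remaining clauses — set x10 = True.
Try x1 = True.
  then x7 is forced to True.
  then x6 is forced to True.
  then x3 is forced to False.
  then x5 is forced to True.
  then x11 is forced to True.
  then x8 is forced to False.
  then x2 is forced to False.
  then x9 is forced to False.
x4 is now unconstrained; take x4 = True.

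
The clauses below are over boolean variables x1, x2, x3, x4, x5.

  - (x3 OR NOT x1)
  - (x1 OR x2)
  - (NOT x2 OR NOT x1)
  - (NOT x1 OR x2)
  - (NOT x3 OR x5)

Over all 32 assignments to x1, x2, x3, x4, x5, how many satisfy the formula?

6

The models are:
  x1=F x2=T x3=F x4=F x5=F
  x1=F x2=T x3=F x4=F x5=T
  x1=F x2=T x3=F x4=T x5=F
  x1=F x2=T x3=F x4=T x5=T
  x1=F x2=T x3=T x4=F x5=T
  x1=F x2=T x3=T x4=T x5=T
Count: 6.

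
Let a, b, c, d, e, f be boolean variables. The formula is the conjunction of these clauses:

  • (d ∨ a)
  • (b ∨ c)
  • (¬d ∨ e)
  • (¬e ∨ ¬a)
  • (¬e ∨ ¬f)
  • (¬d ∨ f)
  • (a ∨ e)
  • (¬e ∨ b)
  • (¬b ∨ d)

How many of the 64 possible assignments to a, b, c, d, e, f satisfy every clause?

2

The models are:
  a=1 b=0 c=1 d=0 e=0 f=0
  a=1 b=0 c=1 d=0 e=0 f=1
That's 2 in total.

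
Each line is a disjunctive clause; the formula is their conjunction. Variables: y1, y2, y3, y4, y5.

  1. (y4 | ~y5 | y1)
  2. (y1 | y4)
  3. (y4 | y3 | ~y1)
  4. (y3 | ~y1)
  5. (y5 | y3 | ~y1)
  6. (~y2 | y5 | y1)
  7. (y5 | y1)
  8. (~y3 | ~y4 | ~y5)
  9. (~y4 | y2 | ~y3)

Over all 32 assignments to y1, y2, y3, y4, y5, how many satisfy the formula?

Satisfying assignments:
  y1=F y2=F y3=F y4=T y5=T
  y1=F y2=T y3=F y4=T y5=T
  y1=T y2=F y3=T y4=F y5=F
  y1=T y2=F y3=T y4=F y5=T
  y1=T y2=T y3=T y4=F y5=F
  y1=T y2=T y3=T y4=F y5=T
  y1=T y2=T y3=T y4=T y5=F
That's 7 in total.

7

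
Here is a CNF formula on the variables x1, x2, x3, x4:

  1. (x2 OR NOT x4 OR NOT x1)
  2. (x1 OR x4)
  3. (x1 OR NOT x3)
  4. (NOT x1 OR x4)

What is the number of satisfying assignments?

Satisfying assignments:
  x1=0 x2=0 x3=0 x4=1
  x1=0 x2=1 x3=0 x4=1
  x1=1 x2=1 x3=0 x4=1
  x1=1 x2=1 x3=1 x4=1
Count: 4.

4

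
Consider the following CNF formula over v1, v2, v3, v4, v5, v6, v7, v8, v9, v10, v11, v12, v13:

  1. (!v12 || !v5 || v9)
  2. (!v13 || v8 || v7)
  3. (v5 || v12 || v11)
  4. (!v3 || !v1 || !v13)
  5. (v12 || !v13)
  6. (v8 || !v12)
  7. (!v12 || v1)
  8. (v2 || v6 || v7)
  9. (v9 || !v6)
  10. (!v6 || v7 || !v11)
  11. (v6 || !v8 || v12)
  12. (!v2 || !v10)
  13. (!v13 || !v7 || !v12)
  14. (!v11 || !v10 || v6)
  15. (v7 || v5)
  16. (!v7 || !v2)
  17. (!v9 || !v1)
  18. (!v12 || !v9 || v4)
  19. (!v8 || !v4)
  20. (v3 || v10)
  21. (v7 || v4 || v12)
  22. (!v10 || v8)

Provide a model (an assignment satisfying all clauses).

v1=F, v2=F, v3=T, v4=F, v5=T, v6=T, v7=T, v8=T, v9=T, v10=T, v11=F, v12=F, v13=F

Pure literal: v13 appears only negated; assign v13 = False.
Branch on v1: take v1 = False.
  then v12 is forced to False.
Branch on v2: take v2 = False.
Set v3 = True and propagate.
For the remaining variables, v4 = False, v5 = True, v6 = True, v7 = True, v8 = True, v9 = True, v10 = True, v11 = False works.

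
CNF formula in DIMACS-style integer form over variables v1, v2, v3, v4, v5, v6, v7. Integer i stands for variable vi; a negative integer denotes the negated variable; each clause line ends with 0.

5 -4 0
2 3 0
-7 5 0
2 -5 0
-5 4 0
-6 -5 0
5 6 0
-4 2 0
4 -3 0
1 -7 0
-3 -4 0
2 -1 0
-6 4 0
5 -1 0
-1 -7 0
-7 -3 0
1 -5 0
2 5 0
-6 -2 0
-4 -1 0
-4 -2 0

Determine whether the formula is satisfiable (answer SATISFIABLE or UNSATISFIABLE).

UNSATISFIABLE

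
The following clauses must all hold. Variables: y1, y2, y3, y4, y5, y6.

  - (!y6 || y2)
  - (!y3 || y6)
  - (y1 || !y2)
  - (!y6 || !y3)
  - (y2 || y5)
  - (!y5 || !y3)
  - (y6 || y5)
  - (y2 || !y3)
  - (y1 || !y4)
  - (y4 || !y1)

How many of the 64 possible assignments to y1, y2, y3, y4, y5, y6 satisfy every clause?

5

Satisfying assignments:
  y1=F y2=F y3=F y4=F y5=T y6=F
  y1=T y2=F y3=F y4=T y5=T y6=F
  y1=T y2=T y3=F y4=T y5=F y6=T
  y1=T y2=T y3=F y4=T y5=T y6=F
  y1=T y2=T y3=F y4=T y5=T y6=T
Count: 5.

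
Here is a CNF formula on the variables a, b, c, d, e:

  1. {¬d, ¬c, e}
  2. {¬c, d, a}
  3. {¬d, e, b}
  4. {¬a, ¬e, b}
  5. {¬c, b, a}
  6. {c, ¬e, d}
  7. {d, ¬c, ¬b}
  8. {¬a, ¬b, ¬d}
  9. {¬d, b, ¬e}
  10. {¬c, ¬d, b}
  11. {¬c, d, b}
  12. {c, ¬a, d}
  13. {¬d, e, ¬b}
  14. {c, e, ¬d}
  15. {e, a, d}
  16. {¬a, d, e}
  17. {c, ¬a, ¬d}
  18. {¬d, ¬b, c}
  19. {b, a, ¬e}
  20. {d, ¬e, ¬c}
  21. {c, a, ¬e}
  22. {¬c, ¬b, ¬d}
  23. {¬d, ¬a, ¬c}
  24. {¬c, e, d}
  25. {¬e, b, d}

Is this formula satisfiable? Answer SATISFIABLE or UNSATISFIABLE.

UNSATISFIABLE

d = True:
  b = True:
    propagation gives a=False, e=True, c=True; an empty clause results — contradiction.
  b = False:
    propagation gives e=True; an empty clause results — contradiction.
d = False:
  c = True:
    propagation gives a=True, b=False; an empty clause results — contradiction.
  c = False:
    propagation gives e=False, a=False; an empty clause results — contradiction.
Every branch closes, so no satisfying assignment exists.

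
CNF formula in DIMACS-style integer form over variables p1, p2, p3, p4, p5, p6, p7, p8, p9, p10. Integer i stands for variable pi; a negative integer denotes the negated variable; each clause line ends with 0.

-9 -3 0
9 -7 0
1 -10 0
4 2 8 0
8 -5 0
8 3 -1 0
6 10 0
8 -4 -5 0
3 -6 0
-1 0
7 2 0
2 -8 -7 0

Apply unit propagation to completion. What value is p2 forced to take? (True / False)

(~p1) stands alone — p1 = False.
From (p1 \/ ~p10) and p1 = False: p10 = False.
(p6 \/ p10): since p10 = False, the clause reduces to (p6). p6 = True.
In (p3 \/ ~p6), ~p6 is now false; p3 must hold, so p3 = True.
(~p3 \/ ~p9) with p3 = True leaves only ~p9, so p9 = False.
In (~p7 \/ p9), p9 is now false; ~p7 must hold, so p7 = False.
In (p2 \/ p7), p7 is now false; p2 must hold, so p2 = True.

True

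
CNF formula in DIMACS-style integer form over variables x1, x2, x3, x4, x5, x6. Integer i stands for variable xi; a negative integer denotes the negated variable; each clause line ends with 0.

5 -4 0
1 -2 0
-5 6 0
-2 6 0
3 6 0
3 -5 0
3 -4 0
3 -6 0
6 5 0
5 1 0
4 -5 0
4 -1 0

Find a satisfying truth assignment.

x1=False, x2=False, x3=True, x4=True, x5=True, x6=True

Pure literal: x2 appears only negated; assign x2 = False.
x3 occurs only positively in the remaining clauses — set x3 = True.
Set x1 = False and propagate.
  then x5 is forced to True.
  then x6 is forced to True.
  then x4 is forced to True.
Every clause has at least one true literal under this assignment.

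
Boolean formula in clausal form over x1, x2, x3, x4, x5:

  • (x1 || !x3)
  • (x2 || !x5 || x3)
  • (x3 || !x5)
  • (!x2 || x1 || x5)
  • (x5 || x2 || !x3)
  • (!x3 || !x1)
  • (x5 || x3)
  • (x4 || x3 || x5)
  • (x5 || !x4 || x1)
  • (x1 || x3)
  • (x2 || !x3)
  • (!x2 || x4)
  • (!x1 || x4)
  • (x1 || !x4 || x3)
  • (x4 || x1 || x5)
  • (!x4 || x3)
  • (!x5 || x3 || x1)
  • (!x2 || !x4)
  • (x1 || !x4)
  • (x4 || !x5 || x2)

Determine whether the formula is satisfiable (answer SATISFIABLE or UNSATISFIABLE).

x3 = True:
  propagation gives x1=True; an empty clause results — contradiction.
x3 = False:
  propagation gives x5=False; an empty clause results — contradiction.
Every branch closes, so no satisfying assignment exists.

UNSATISFIABLE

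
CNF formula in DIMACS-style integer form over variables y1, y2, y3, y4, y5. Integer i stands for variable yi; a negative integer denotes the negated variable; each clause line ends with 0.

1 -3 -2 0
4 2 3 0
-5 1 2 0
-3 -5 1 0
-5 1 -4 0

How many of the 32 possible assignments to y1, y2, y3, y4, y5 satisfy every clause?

20

Split on y1, then y2.
  y1=T, y2=T: y3, y4, y5 free → 2^3 = 8.
  y1=T, y2=F: y5 free; 3 ways for (y3,y4) × 2^1 = 6.
  y1=F, y2=T: remaining (y3,y4,y5) ∈ {(F,F,F); (F,F,T); (F,T,F)} — 3.
  y1=F, y2=F: remaining (y3,y4,y5) ∈ {(F,T,F); (T,F,F); (T,T,F)} — 3.
Total: 8 + 6 + 3 + 3 = 20.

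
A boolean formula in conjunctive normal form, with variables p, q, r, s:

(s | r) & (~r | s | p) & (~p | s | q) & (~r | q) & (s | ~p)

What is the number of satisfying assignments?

6

The models are:
  p=0 q=0 r=0 s=1
  p=0 q=1 r=0 s=1
  p=0 q=1 r=1 s=1
  p=1 q=0 r=0 s=1
  p=1 q=1 r=0 s=1
  p=1 q=1 r=1 s=1
Count: 6.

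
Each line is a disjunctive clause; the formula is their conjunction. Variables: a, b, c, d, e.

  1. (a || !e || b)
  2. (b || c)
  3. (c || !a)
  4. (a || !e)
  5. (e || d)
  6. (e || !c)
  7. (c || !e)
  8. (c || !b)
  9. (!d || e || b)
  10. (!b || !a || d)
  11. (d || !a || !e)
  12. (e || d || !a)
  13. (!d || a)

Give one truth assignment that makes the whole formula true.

Set a = True and propagate.
  then c is forced to True.
  then e is forced to True.
  then d is forced to True.
b is now unconstrained; take b = False.

a=T, b=F, c=T, d=T, e=T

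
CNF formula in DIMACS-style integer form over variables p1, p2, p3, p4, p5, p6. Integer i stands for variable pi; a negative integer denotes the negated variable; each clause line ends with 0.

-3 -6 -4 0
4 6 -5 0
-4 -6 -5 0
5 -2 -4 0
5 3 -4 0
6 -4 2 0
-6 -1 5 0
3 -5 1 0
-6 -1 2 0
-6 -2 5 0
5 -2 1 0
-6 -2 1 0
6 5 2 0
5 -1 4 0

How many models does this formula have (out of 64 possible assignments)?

8

Case analysis on p5 and p6:
  p5=T, p6=T: remaining (p1,p2,p3,p4) ∈ {(F,F,T,F); (T,T,F,F); (T,T,T,F)} — 3.
  p5=T, p6=F: remaining (p1,p2,p3,p4) ∈ {(F,T,T,T); (T,T,F,T); (T,T,T,T)} — 3.
  p5=F, p6=T: remaining (p1,p2,p3,p4) ∈ {(F,F,F,F); (F,F,T,F)} — 2.
  p5=F, p6=F: a clause becomes empty — 0.
Total: 3 + 3 + 2 + 0 = 8.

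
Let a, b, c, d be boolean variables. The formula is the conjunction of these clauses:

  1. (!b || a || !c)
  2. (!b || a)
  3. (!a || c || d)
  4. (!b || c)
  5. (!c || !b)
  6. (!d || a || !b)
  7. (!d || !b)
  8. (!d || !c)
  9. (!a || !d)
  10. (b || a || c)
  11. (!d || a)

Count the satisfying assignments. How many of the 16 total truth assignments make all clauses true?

Satisfying assignments:
  a=0 b=0 c=1 d=0
  a=1 b=0 c=1 d=0
That's 2 in total.

2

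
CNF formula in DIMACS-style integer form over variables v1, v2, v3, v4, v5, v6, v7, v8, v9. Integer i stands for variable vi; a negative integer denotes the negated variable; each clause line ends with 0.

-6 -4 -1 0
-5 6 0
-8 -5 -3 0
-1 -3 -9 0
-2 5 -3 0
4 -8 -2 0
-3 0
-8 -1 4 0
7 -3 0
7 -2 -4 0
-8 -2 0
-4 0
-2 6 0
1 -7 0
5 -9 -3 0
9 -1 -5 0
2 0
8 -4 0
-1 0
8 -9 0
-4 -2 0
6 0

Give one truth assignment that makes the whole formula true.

v1=False, v2=True, v3=False, v4=False, v5=False, v6=True, v7=False, v8=False, v9=False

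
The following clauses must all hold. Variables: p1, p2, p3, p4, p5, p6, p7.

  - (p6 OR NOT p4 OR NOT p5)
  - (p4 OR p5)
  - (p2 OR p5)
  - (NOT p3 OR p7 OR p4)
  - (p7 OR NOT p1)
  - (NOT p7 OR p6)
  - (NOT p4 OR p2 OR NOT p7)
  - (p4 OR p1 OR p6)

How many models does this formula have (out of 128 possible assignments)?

Split on p4, then p7.
  p4=1, p7=1: forces p2=1; p6=1; p1, p3, p5 free → 2^3 = 8.
  p4=1, p7=0: p3 free; 4 ways for (p1,p2,p5,p6) × 2^1 = 8.
  p4=0, p7=1: forces p5=1; p6=1; p1, p2, p3 free → 2^3 = 8.
  p4=0, p7=0: remaining (p1,p2,p3,p5,p6) ∈ {(0,0,0,1,1); (0,1,0,1,1)} — 2.
Total: 8 + 8 + 8 + 2 = 26.

26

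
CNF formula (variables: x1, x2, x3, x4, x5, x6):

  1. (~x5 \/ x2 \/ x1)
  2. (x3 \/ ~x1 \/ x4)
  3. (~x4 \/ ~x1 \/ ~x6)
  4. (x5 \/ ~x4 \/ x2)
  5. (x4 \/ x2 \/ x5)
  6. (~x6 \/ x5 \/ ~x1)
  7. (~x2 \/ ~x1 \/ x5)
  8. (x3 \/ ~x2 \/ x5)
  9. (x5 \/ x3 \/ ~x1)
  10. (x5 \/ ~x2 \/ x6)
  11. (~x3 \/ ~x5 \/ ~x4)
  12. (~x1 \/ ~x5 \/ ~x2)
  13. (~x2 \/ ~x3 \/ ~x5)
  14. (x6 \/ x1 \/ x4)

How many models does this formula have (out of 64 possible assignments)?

8

Split on x5, then x1.
  x5=1, x1=1: remaining (x2,x3,x4,x6) ∈ {(0,0,1,0); (0,1,0,0); (0,1,0,1)} — 3.
  x5=1, x1=0: remaining (x2,x3,x4,x6) ∈ {(1,0,0,1); (1,0,1,0); (1,0,1,1)} — 3.
  x5=0, x1=1: a clause becomes empty — 0.
  x5=0, x1=0: remaining (x2,x3,x4,x6) ∈ {(1,1,0,1); (1,1,1,1)} — 2.
Total: 3 + 3 + 0 + 2 = 8.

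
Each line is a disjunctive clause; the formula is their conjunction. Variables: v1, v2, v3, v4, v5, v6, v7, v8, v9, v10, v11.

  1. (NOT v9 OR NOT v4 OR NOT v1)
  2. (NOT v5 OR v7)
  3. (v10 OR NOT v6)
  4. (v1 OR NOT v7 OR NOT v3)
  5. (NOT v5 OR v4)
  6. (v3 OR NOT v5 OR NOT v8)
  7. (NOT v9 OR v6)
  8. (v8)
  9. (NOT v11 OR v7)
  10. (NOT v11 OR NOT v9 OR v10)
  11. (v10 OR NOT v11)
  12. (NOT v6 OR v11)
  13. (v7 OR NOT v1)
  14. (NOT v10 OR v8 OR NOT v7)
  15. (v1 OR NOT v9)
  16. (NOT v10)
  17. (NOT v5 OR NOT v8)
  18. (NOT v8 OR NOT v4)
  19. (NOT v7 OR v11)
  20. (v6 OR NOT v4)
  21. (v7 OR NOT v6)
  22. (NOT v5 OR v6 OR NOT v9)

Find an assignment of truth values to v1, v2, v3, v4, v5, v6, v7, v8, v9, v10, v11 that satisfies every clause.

v1=F  v2=T  v3=F  v4=F  v5=F  v6=F  v7=F  v8=T  v9=F  v10=F  v11=F

Check each clause:
  1. (NOT v4 OR NOT v1 OR NOT v9) — NOT v4 is true.
  2. (NOT v5 OR v7) — NOT v5 is true.
  3. (v10 OR NOT v6) — NOT v6 is true.
  4. (NOT v7 OR v1 OR NOT v3) — NOT v3 is true.
  5. (NOT v5 OR v4) — NOT v5 is true.
  6. (NOT v8 OR NOT v5 OR v3) — NOT v5 is true.
  7. (v6 OR NOT v9) — NOT v9 is true.
  8. (v8) — v8 is true.
  9. (NOT v11 OR v7) — NOT v11 is true.
  10. (NOT v9 OR NOT v11 OR v10) — NOT v11 is true.
  11. (NOT v11 OR v10) — NOT v11 is true.
  12. (NOT v6 OR v11) — NOT v6 is true.
  13. (v7 OR NOT v1) — NOT v1 is true.
  14. (NOT v10 OR v8 OR NOT v7) — v8 is true.
  15. (v1 OR NOT v9) — NOT v9 is true.
  16. (NOT v10) — NOT v10 is true.
  17. (NOT v5 OR NOT v8) — NOT v5 is true.
  18. (NOT v8 OR NOT v4) — NOT v4 is true.
  19. (v11 OR NOT v7) — NOT v7 is true.
  20. (NOT v4 OR v6) — NOT v4 is true.
  21. (v7 OR NOT v6) — NOT v6 is true.
  22. (NOT v9 OR v6 OR NOT v5) — NOT v5 is true.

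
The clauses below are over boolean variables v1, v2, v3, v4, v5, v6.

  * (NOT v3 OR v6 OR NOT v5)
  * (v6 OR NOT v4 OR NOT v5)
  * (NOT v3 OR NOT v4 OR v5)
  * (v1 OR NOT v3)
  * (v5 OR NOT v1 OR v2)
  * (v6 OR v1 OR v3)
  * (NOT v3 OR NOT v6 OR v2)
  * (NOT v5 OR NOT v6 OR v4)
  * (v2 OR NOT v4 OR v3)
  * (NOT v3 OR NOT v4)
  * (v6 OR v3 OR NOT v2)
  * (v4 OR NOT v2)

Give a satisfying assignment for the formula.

v1 = F, v2 = F, v3 = F, v4 = F, v5 = F, v6 = T

Branch on v1: take v1 = False.
  then v3 is forced to False.
  then v6 is forced to True.
The remaining clauses are satisfied by v2 = False, v4 = False, v5 = False.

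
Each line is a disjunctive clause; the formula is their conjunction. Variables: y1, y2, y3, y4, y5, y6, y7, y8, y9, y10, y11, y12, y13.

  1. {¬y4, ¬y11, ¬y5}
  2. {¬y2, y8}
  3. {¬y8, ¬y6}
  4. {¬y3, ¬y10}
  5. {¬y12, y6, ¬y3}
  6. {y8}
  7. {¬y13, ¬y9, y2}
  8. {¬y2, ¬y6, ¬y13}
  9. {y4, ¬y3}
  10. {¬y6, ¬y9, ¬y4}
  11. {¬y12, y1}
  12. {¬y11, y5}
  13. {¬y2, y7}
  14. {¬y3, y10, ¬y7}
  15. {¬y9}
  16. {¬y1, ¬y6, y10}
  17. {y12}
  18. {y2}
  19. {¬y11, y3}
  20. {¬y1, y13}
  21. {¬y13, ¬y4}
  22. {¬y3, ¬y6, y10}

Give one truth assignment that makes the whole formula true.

The clause (y8) is unit: y8 must be True.
(¬y6) is a unit clause, so y6 = False.
(¬y9) is a unit clause, so y9 = False.
The clause (y12) is unit: y12 must be True.
(¬y3) is a unit clause, so y3 = False.
The clause (y1) is unit: y1 must be True.
Unit propagation: (y2) forces y2 = True.
(y7) is a unit clause, so y7 = True.
The clause (¬y11) is unit: y11 must be False.
The clause (y13) is unit: y13 must be True.
Unit propagation: (¬y4) forces y4 = False.
y5, y10 are now unconstrained; take y5 = True, y10 = False.

y1=True, y2=True, y3=False, y4=False, y5=True, y6=False, y7=True, y8=True, y9=False, y10=False, y11=False, y12=True, y13=True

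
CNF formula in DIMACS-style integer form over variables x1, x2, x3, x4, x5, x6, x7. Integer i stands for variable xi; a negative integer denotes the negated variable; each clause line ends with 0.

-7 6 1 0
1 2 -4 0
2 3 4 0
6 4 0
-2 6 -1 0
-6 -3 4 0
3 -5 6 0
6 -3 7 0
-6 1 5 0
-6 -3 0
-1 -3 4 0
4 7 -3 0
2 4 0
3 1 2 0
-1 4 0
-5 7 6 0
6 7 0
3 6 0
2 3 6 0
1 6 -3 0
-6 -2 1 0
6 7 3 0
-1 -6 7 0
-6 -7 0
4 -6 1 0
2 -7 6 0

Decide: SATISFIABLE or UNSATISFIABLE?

x6 = True:
  propagation gives x3=False, x7=False, x1=False, x5=True; an empty clause results — contradiction.
x6 = False:
  propagation gives x4=True, x7=True, x1=True, x2=False; an empty clause results — contradiction.
Every branch closes, so no satisfying assignment exists.

UNSATISFIABLE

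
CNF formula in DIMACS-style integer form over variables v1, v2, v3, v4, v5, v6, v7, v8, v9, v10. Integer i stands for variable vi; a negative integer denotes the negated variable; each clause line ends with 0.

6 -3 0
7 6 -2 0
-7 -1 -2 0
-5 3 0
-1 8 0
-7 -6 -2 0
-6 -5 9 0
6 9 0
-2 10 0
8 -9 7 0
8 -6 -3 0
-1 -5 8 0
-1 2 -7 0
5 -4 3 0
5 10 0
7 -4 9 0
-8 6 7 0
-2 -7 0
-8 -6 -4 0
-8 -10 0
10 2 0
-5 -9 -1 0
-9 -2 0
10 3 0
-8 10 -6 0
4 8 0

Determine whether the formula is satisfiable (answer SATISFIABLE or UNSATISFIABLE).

UNSATISFIABLE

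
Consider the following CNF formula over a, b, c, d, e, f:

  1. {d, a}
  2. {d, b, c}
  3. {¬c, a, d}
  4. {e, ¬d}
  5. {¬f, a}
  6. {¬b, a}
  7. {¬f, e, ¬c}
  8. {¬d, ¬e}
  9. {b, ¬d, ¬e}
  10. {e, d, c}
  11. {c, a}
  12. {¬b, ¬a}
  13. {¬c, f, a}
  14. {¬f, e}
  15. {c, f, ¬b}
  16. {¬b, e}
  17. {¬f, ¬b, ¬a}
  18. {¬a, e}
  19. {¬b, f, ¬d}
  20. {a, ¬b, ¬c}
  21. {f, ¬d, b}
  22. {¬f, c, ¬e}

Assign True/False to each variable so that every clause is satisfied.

a=T, b=F, c=T, d=F, e=T, f=F

Check each clause:
  1. {a, d} — a is true.
  2. {c, b, d} — c is true.
  3. {d, ¬c, a} — a is true.
  4. {e, ¬d} — ¬d is true.
  5. {¬f, a} — a is true.
  6. {a, ¬b} — a is true.
  7. {¬f, ¬c, e} — ¬f is true.
  8. {¬e, ¬d} — ¬d is true.
  9. {¬e, ¬d, b} — ¬d is true.
  10. {c, d, e} — c is true.
  11. {a, c} — a is true.
  12. {¬b, ¬a} — ¬b is true.
  13. {f, ¬c, a} — a is true.
  14. {e, ¬f} — ¬f is true.
  15. {c, ¬b, f} — c is true.
  16. {e, ¬b} — e is true.
  17. {¬a, ¬f, ¬b} — ¬f is true.
  18. {e, ¬a} — e is true.
  19. {¬b, f, ¬d} — ¬d is true.
  20. {¬c, a, ¬b} — a is true.
  21. {b, f, ¬d} — ¬d is true.
  22. {c, ¬e, ¬f} — c is true.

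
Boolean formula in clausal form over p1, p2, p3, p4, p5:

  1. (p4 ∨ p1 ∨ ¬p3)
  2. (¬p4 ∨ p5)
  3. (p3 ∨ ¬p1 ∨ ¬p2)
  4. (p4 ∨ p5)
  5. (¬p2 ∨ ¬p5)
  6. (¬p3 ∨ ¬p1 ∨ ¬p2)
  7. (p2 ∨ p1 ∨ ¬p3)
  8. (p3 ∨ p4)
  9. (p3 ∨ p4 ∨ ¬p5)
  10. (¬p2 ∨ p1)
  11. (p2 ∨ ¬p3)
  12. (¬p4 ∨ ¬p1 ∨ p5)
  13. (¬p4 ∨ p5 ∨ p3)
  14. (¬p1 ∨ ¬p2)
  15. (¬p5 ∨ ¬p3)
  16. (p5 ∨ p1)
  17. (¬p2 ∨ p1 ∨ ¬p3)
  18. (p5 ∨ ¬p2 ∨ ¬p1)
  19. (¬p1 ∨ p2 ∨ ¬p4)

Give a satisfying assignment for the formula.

p1 = F  p2 = F  p3 = F  p4 = T  p5 = T

Try p1 = False.
  then p2 is forced to False.
  then p3 is forced to False.
  then p4 is forced to True.
  then p5 is forced to True.
Check each clause:
  1. (¬p3 ∨ p1 ∨ p4) — p4 is true.
  2. (¬p4 ∨ p5) — p5 is true.
  3. (p3 ∨ ¬p1 ∨ ¬p2) — ¬p1 is true.
  4. (p5 ∨ p4) — p4 is true.
  5. (¬p2 ∨ ¬p5) — ¬p2 is true.
  6. (¬p1 ∨ ¬p3 ∨ ¬p2) — ¬p3 is true.
  7. (p2 ∨ ¬p3 ∨ p1) — ¬p3 is true.
  8. (p3 ∨ p4) — p4 is true.
  9. (p3 ∨ p4 ∨ ¬p5) — p4 is true.
  10. (¬p2 ∨ p1) — ¬p2 is true.
  11. (¬p3 ∨ p2) — ¬p3 is true.
  12. (¬p1 ∨ p5 ∨ ¬p4) — p5 is true.
  13. (p5 ∨ ¬p4 ∨ p3) — p5 is true.
  14. (¬p1 ∨ ¬p2) — ¬p1 is true.
  15. (¬p3 ∨ ¬p5) — ¬p3 is true.
  16. (p5 ∨ p1) — p5 is true.
  17. (¬p2 ∨ p1 ∨ ¬p3) — ¬p3 is true.
  18. (¬p1 ∨ ¬p2 ∨ p5) — p5 is true.
  19. (¬p4 ∨ p2 ∨ ¬p1) — ¬p1 is true.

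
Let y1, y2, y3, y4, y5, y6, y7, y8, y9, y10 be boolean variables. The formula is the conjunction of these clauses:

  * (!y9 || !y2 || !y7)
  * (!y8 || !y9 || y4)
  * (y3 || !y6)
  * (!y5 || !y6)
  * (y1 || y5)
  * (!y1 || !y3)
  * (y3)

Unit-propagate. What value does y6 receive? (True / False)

False

(y3) stands alone — y3 = True.
(!y1 || !y3): since y3 = True, the clause reduces to (!y1). y1 = False.
(y5 || y1): since y1 = False, the clause reduces to (y5). y5 = True.
(!y6 || !y5) with y5 = True leaves only !y6, so y6 = False.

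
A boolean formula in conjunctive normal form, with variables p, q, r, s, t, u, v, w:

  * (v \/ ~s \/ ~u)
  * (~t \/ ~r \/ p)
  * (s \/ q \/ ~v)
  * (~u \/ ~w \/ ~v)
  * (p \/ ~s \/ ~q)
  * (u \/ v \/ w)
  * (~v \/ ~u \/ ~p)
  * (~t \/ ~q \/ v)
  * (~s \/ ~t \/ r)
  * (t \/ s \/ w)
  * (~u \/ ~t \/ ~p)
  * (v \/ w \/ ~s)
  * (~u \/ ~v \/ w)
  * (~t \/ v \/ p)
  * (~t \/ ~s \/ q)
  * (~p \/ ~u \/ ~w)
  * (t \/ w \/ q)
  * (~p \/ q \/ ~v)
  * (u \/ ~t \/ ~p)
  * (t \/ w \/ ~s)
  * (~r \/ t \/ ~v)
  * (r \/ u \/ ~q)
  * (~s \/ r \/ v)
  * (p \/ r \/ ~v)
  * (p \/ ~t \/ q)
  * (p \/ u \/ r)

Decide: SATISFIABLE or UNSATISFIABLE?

Branch on p: take p = False.
Set q = True and propagate.
  then s is forced to False.
Set r = True and propagate.
  then t is forced to False.
  then w is forced to True.
  then v is forced to False.
u is now unconstrained; take u = True.
So p=0, q=1, r=1, s=0, t=0, u=1, v=0, w=1 is a satisfying assignment.

SATISFIABLE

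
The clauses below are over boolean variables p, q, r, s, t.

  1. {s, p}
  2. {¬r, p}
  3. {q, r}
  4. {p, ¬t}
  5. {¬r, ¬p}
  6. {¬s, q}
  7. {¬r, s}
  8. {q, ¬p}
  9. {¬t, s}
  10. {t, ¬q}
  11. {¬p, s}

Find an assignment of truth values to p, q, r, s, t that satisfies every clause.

p=T, q=T, r=F, s=T, t=T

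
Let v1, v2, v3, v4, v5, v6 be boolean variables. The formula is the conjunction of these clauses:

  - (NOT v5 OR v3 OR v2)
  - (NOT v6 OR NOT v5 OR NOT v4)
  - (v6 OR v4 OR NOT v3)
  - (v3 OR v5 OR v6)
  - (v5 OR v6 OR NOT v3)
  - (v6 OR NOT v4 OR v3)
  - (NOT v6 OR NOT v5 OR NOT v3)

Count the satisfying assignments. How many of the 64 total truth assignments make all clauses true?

24

Case analysis on v3 and v6:
  v3=1, v6=1: forces v5=0; v1, v2, v4 free → 2^3 = 8.
  v3=1, v6=0: remaining (v1,v2,v4,v5) ∈ {(0,0,1,1); (0,1,1,1); (1,0,1,1); (1,1,1,1)} — 4.
  v3=0, v6=1: v1 free; 5 ways for (v2,v4,v5) × 2^1 = 10.
  v3=0, v6=0: remaining (v1,v2,v4,v5) ∈ {(0,1,0,1); (1,1,0,1)} — 2.
Total: 8 + 4 + 10 + 2 = 24.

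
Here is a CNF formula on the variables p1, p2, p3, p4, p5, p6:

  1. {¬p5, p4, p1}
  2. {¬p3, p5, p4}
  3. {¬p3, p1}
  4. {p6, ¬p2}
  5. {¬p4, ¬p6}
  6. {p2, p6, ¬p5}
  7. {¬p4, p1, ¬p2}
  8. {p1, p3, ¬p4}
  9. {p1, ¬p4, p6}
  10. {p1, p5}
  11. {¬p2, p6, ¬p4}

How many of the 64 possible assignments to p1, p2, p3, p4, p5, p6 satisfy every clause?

Split on p4, then p1.
  p4=1, p1=1: remaining (p2,p3,p5,p6) ∈ {(0,0,0,0); (0,1,0,0)} — 2.
  p4=1, p1=0: a clause becomes empty — 0.
  p4=0, p1=1: 7 of the 16 assignments to (p2,p3,p5,p6) work.
  p4=0, p1=0: a clause becomes empty — 0.
Total: 2 + 0 + 7 + 0 = 9.

9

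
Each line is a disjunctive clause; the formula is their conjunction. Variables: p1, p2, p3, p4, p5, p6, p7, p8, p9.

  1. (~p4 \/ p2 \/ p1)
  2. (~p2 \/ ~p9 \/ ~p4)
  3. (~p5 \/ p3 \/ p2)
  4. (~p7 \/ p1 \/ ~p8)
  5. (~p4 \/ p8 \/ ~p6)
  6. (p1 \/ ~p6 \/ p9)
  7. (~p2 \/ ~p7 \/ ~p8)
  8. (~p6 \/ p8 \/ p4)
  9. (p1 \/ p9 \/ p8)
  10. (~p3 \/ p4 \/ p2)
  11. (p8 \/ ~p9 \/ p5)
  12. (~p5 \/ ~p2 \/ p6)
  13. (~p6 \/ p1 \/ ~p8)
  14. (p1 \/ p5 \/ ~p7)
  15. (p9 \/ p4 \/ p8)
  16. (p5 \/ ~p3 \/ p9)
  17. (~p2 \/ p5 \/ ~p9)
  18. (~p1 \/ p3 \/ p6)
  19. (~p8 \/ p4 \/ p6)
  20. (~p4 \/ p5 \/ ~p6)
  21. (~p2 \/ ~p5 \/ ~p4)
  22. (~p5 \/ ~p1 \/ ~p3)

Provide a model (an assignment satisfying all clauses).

p7 occurs only negated in the remaining clauses — set p7 = False.
Set p1 = True and propagate.
Branch on p2: take p2 = False.
Branch on p3: take p3 = False.
  then p5 is forced to False.
  then p6 is forced to True.
  then p4 is forced to False.
  then p8 is forced to True.
p9 is now unconstrained; take p9 = False.
Every clause has at least one true literal under this assignment.

p1=T, p2=F, p3=F, p4=F, p5=F, p6=T, p7=F, p8=T, p9=F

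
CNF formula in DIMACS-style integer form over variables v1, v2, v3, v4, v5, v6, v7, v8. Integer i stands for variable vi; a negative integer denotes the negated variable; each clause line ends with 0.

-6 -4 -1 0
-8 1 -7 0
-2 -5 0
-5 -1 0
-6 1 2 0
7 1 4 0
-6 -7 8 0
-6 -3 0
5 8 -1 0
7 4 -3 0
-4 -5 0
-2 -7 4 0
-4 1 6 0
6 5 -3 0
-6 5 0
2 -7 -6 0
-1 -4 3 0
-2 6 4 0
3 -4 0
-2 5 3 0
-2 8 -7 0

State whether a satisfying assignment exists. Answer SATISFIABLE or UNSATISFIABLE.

Branch on v1: take v1 = False.
For the remaining variables, v2 = False, v3 = True, v4 = False, v5 = True, v6 = False, v7 = True, v8 = False works.
So v1=False, v2=False, v3=True, v4=False, v5=True, v6=False, v7=True, v8=False is a satisfying assignment.

SATISFIABLE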